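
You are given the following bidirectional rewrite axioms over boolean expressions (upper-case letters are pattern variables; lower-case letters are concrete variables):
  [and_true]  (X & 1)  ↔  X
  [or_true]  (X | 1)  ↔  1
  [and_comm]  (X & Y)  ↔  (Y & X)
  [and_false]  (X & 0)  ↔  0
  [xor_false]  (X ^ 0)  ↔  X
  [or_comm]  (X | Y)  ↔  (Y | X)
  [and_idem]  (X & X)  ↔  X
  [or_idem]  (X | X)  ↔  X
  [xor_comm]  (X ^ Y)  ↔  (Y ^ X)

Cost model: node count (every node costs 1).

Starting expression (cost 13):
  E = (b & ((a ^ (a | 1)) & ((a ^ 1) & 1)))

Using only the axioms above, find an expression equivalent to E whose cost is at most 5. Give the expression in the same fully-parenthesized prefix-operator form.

(b & (a ^ 1))   [cost 5]

step 1: or_true (→) rewrites (a | 1) into 1, now (b & ((a ^ 1) & ((a ^ 1) & 1)))
step 2: and_true (→) rewrites ((a ^ 1) & 1) into (a ^ 1), now (b & ((a ^ 1) & (a ^ 1)))
step 3: and_idem (→) rewrites ((a ^ 1) & (a ^ 1)) into (a ^ 1), reaching cost 5 (bound 5)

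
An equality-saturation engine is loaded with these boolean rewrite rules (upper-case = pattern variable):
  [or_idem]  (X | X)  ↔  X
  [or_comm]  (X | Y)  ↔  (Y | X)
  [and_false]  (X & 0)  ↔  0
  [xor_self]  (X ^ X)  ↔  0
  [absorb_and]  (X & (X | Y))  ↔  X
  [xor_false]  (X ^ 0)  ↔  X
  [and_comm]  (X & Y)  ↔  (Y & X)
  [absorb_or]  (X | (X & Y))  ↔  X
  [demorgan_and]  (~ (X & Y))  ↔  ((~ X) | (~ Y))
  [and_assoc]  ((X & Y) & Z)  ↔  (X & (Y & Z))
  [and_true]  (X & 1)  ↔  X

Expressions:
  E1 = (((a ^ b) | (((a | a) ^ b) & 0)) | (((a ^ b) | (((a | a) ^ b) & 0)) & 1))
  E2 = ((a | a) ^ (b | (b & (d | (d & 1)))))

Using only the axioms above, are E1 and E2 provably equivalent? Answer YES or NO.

(1) (((a ^ b) | (((a | a) ^ b) & 0)) | (((a ^ b) | (((a | a) ^ b) & 0)) & 1))  =[absorb_or →]=  ((a ^ b) | (((a | a) ^ b) & 0))
(2) (a | a)  =[or_idem →]=  a    ⊢ ((a ^ b) | ((a ^ b) & 0))
(3) ((a ^ b) | ((a ^ b) & 0))  =[absorb_or →]=  (a ^ b)
(4) a  =[or_idem ←]=  (a | a)    ⊢ ((a | a) ^ b)
(5) b  =[absorb_or ←]=  (b | (b & d))    ⊢ ((a | a) ^ (b | (b & d)))
(6) d  =[absorb_or ←]=  (d | (d & 1))    ⊢ E2

YES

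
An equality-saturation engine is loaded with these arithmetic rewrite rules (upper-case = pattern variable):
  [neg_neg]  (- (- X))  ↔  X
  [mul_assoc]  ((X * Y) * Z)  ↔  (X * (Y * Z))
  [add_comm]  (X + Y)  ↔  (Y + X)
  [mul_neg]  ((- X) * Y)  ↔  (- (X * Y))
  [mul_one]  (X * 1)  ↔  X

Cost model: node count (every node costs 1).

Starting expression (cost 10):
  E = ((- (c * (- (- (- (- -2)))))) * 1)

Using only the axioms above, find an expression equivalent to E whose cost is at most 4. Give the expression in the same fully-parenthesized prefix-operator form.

(- (c * -2))   [cost 4]

step 1: mul_one (→) rewrites ((- (c * (- (- (- (- -2)))))) * 1) into (- (c * (- (- (- (- -2))))))
step 2: neg_neg (→) rewrites (- (- (- -2))) into (- -2), now (- (c * (- (- -2))))
step 3: neg_neg (→) rewrites (- (- -2)) into -2, reaching cost 4 (bound 4)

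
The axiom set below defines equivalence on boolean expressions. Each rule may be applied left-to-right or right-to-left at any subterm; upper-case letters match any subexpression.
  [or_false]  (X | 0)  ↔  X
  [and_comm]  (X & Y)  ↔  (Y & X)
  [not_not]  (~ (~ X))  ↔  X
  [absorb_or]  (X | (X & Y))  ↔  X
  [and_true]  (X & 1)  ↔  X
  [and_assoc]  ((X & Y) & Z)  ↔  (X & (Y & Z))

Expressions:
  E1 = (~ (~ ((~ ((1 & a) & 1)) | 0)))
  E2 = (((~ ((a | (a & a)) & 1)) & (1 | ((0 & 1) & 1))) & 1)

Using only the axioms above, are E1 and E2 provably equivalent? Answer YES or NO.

1. [not_not →] (~ (~ ((~ ((1 & a) & 1)) | 0)))  →  ((~ ((1 & a) & 1)) | 0)
2. [and_comm →] (1 & a)  →  (a & 1);  E1 = ((~ ((a & 1) & 1)) | 0)
3. [or_false →] ((~ ((a & 1) & 1)) | 0)  →  (~ ((a & 1) & 1))
4. [and_true →] ((a & 1) & 1)  →  (a & 1);  E1 = (~ (a & 1))
5. [and_true →] (a & 1)  →  a;  E1 = (~ a)
6. [and_true ←] (~ a)  →  ((~ a) & 1)
7. [and_true ←] (~ a)  →  ((~ a) & 1);  E1 = (((~ a) & 1) & 1)
8. [absorb_or ←] 1  →  (1 | (1 & 0));  E1 = (((~ a) & (1 | (1 & 0))) & 1)
9. [and_true ←] a  →  (a & 1);  E1 = (((~ (a & 1)) & (1 | (1 & 0))) & 1)
10. [and_comm →] (1 & 0)  →  (0 & 1);  E1 = (((~ (a & 1)) & (1 | (0 & 1))) & 1)
11. [and_true ←] 0  →  (0 & 1);  E1 = (((~ (a & 1)) & (1 | ((0 & 1) & 1))) & 1)
12. [absorb_or ←] a  →  (a | (a & a));  this is E2

YES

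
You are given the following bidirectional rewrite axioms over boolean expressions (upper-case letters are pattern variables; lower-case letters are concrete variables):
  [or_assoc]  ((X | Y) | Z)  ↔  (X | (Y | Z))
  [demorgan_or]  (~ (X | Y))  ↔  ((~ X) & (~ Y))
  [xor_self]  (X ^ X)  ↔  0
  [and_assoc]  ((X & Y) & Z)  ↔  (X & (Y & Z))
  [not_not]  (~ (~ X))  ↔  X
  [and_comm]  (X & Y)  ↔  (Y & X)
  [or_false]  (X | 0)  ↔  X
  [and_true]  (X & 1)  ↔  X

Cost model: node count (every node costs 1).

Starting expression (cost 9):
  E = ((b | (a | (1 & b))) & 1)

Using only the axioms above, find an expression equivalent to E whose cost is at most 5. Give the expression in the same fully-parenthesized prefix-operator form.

(b | (a | b))   [cost 5]

(1) ((b | (a | (1 & b))) & 1)  =[and_true →]=  (b | (a | (1 & b)))
(2) (1 & b)  =[and_comm →]=  (b & 1)    ⊢ (b | (a | (b & 1)))
(3) (b & 1)  =[and_true →]=  b    ⊢ cost 5, within 5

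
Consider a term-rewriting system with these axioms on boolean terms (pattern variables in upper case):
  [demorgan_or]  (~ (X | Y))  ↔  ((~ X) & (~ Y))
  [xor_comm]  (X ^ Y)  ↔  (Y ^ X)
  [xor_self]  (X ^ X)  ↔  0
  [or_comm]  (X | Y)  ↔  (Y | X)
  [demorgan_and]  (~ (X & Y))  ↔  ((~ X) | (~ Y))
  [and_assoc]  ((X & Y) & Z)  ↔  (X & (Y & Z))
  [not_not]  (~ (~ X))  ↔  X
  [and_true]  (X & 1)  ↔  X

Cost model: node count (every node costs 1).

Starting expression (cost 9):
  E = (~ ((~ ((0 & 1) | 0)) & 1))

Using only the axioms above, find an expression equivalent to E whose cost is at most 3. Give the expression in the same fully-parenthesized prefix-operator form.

(1) (0 & 1)  =[and_true →]=  0    ⊢ (~ ((~ (0 | 0)) & 1))
(2) ((~ (0 | 0)) & 1)  =[and_true →]=  (~ (0 | 0))    ⊢ (~ (~ (0 | 0)))
(3) (~ (~ (0 | 0)))  =[not_not →]=  (0 | 0)    ⊢ cost 3, within 3

(0 | 0)   [cost 3]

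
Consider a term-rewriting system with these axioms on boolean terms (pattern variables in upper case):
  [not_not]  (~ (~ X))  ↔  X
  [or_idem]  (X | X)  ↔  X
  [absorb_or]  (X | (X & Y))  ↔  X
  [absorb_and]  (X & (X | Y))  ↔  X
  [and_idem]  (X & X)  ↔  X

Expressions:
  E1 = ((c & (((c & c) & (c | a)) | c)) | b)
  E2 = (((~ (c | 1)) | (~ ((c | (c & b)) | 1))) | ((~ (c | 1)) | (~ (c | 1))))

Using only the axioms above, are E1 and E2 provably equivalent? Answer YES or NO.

NO

The axioms are sound identities: if E1 ↔* E2 then E1 and E2 evaluate identically under any assignment.
Under a=0, b=0, c=1: E1 evaluates to 1, E2 to 0. Distinct ⇒ no rewrite sequence connects them.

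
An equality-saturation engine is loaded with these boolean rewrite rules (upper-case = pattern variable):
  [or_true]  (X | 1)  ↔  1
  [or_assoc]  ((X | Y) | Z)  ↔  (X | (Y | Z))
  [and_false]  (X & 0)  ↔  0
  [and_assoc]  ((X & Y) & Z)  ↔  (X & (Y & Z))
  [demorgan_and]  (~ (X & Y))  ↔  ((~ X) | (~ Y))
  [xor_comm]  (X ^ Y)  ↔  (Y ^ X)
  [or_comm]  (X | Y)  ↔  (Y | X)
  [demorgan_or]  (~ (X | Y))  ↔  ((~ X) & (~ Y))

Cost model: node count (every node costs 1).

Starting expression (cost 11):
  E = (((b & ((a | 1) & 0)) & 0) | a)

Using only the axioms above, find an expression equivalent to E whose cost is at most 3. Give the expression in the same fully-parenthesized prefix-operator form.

step 1: or_true (→) rewrites (a | 1) into 1, now (((b & (1 & 0)) & 0) | a)
step 2: and_assoc (→) rewrites ((b & (1 & 0)) & 0) into (b & ((1 & 0) & 0)), now ((b & ((1 & 0) & 0)) | a)
step 3: or_comm (→) rewrites ((b & ((1 & 0) & 0)) | a) into (a | (b & ((1 & 0) & 0)))
step 4: and_assoc (→) rewrites ((1 & 0) & 0) into (1 & (0 & 0)), now (a | (b & (1 & (0 & 0))))
step 5: and_false (→) rewrites (0 & 0) into 0, now (a | (b & (1 & 0)))
step 6: and_false (→) rewrites (1 & 0) into 0, now (a | (b & 0))
step 7: and_false (→) rewrites (b & 0) into 0, reaching cost 3 (bound 3)

(a | 0)   [cost 3]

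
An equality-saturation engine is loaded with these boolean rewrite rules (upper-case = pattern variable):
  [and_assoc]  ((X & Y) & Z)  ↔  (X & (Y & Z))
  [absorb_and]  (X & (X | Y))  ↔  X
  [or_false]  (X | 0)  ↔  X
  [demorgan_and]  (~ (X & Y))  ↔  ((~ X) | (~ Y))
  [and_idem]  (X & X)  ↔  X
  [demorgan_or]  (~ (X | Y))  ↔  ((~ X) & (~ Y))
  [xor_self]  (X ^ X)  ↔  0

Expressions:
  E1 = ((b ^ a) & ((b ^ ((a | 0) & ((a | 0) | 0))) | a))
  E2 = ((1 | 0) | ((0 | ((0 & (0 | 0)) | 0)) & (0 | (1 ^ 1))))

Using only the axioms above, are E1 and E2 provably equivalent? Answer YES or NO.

NO

All listed rules preserve value, hence provable equivalence implies equal values everywhere; look for a separating assignment.
a=0, b=0 gives E1 ↦ 0, E2 ↦ 1; values differ ⇒ not provably equivalent.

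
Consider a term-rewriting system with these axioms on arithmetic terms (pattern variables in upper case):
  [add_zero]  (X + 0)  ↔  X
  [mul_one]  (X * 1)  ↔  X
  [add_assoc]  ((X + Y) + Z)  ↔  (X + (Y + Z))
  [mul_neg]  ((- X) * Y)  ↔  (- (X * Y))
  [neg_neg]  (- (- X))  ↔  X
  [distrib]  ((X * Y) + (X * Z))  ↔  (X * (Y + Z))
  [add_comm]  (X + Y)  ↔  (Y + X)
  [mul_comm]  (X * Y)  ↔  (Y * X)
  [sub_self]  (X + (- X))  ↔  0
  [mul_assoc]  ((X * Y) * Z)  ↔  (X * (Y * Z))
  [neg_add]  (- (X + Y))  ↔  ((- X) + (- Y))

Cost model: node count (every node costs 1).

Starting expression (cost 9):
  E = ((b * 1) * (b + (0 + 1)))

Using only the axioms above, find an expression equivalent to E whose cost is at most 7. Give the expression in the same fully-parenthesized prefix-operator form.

1. [add_comm →] (0 + 1)  →  (1 + 0);  E = ((b * 1) * (b + (1 + 0)))
2. [mul_comm →] ((b * 1) * (b + (1 + 0)))  →  ((b + (1 + 0)) * (b * 1))
3. [add_zero →] (1 + 0)  →  1;  cost 7 ≤ 7, done

((b + 1) * (b * 1))   [cost 7]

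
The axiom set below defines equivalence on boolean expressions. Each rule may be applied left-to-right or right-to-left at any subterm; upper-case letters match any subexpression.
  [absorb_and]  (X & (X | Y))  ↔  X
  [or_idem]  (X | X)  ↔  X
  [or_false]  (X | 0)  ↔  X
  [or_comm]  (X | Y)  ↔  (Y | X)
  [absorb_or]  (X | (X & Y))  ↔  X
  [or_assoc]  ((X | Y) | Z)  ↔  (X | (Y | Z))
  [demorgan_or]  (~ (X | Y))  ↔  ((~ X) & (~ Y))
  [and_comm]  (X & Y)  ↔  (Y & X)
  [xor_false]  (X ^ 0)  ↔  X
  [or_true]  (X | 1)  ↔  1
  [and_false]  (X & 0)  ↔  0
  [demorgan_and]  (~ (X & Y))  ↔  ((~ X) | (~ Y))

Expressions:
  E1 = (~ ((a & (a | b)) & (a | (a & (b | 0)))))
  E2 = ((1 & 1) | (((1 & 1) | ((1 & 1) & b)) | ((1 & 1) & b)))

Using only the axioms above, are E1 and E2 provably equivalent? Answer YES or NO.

All listed rules preserve value, hence provable equivalence implies equal values everywhere; look for a separating assignment.
a=1, b=0 gives E1 ↦ 0, E2 ↦ 1; values differ ⇒ not provably equivalent.

NO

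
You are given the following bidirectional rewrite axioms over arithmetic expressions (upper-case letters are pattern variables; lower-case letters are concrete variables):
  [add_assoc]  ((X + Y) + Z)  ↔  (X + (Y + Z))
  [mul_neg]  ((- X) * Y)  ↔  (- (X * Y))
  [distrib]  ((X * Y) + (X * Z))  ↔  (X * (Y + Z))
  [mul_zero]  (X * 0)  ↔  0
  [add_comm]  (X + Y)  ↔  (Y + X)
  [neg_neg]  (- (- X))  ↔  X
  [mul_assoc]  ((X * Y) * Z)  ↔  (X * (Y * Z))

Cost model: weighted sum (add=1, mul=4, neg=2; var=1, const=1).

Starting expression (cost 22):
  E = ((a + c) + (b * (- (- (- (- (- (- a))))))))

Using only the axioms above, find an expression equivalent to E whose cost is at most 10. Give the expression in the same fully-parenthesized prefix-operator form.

1. [neg_neg →] (- (- (- (- a))))  →  (- (- a));  E = ((a + c) + (b * (- (- (- (- a))))))
2. [neg_neg →] (- (- (- a)))  →  (- a);  E = ((a + c) + (b * (- (- a))))
3. [neg_neg →] (- (- a))  →  a;  cost 10 ≤ 10, done

((a + c) + (b * a))   [cost 10]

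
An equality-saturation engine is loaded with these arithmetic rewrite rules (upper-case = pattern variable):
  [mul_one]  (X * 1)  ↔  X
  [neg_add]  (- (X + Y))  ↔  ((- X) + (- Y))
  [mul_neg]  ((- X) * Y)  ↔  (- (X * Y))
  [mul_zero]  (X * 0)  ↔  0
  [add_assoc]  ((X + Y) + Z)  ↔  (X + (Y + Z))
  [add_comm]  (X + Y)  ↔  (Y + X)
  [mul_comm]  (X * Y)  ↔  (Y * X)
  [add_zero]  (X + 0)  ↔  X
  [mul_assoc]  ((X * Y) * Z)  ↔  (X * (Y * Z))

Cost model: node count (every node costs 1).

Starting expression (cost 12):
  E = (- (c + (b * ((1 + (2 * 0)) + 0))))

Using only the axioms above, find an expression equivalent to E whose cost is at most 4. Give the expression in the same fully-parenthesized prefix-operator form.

1. [mul_zero →] (2 * 0)  →  0;  E = (- (c + (b * ((1 + 0) + 0))))
2. [add_zero →] (1 + 0)  →  1;  E = (- (c + (b * (1 + 0))))
3. [add_zero →] (1 + 0)  →  1;  E = (- (c + (b * 1)))
4. [mul_one →] (b * 1)  →  b;  cost 4 ≤ 4, done

(- (c + b))   [cost 4]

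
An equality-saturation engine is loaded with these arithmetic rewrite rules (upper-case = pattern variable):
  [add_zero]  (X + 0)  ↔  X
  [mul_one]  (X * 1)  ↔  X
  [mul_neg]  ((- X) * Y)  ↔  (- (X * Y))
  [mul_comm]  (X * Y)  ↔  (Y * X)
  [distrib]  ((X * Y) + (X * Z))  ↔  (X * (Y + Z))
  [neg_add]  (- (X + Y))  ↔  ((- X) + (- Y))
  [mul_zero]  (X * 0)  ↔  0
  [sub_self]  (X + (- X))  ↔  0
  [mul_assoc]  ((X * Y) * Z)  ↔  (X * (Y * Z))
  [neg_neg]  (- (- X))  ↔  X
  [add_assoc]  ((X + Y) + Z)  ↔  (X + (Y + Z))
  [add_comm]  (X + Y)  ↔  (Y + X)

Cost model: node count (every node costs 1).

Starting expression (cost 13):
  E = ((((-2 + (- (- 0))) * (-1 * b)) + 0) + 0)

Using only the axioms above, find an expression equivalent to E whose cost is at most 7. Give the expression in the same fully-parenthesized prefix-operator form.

step 1: neg_neg (→) rewrites (- (- 0)) into 0, now ((((-2 + 0) * (-1 * b)) + 0) + 0)
step 2: add_zero (→) rewrites ((((-2 + 0) * (-1 * b)) + 0) + 0) into (((-2 + 0) * (-1 * b)) + 0)
step 3: add_zero (→) rewrites (((-2 + 0) * (-1 * b)) + 0) into ((-2 + 0) * (-1 * b)), reaching cost 7 (bound 7)

((-2 + 0) * (-1 * b))   [cost 7]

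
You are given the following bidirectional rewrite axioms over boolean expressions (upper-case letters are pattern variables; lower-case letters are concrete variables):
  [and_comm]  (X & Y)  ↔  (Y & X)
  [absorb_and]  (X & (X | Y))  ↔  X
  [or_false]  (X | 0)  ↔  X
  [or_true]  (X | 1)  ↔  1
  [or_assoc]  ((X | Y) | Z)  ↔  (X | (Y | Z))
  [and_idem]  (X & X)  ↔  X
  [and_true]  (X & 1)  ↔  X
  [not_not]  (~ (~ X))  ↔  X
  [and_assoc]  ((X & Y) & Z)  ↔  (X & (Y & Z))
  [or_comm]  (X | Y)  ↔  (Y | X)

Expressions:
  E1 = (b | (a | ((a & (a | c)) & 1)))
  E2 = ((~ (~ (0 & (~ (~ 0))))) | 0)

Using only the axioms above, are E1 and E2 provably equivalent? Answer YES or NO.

All listed rules preserve value, hence provable equivalence implies equal values everywhere; look for a separating assignment.
a=0, b=1, c=0 gives E1 ↦ 1, E2 ↦ 0; values differ ⇒ not provably equivalent.

NO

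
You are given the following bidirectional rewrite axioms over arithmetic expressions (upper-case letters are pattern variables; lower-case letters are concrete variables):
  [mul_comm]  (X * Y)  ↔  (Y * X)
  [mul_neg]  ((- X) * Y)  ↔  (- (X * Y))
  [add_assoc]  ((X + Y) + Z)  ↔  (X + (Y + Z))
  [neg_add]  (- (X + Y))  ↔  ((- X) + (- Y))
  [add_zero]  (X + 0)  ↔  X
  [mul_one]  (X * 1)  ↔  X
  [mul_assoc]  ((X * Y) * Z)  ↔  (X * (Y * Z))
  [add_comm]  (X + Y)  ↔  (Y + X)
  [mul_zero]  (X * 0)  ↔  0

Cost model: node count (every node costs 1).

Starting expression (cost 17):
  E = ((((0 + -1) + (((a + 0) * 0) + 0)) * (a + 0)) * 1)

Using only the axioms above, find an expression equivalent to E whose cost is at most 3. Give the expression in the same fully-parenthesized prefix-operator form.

(-1 * a)   [cost 3]

1. [mul_one →] ((((0 + -1) + (((a + 0) * 0) + 0)) * (a + 0)) * 1)  →  (((0 + -1) + (((a + 0) * 0) + 0)) * (a + 0))
2. [add_zero →] (a + 0)  →  a;  E = (((0 + -1) + ((a * 0) + 0)) * (a + 0))
3. [add_zero →] ((a * 0) + 0)  →  (a * 0);  E = (((0 + -1) + (a * 0)) * (a + 0))
4. [mul_zero →] (a * 0)  →  0;  E = (((0 + -1) + 0) * (a + 0))
5. [add_comm →] (0 + -1)  →  (-1 + 0);  E = (((-1 + 0) + 0) * (a + 0))
6. [add_zero →] (a + 0)  →  a;  E = (((-1 + 0) + 0) * a)
7. [add_zero →] (-1 + 0)  →  -1;  E = ((-1 + 0) * a)
8. [add_zero →] (-1 + 0)  →  -1;  cost 3 ≤ 3, done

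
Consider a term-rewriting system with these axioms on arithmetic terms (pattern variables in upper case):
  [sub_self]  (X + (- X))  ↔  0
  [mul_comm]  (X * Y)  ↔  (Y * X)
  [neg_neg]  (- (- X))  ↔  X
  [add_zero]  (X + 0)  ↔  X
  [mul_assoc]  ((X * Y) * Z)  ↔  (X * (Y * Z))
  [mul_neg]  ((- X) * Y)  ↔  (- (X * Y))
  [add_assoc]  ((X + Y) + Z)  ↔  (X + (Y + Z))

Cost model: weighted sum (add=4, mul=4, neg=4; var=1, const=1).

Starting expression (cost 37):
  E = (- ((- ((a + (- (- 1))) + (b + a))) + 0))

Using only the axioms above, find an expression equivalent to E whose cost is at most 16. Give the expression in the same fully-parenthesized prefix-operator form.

1. [add_zero →] ((- ((a + (- (- 1))) + (b + a))) + 0)  →  (- ((a + (- (- 1))) + (b + a)));  E = (- (- ((a + (- (- 1))) + (b + a))))
2. [neg_neg →] (- (- 1))  →  1;  E = (- (- ((a + 1) + (b + a))))
3. [neg_neg →] (- (- ((a + 1) + (b + a))))  →  ((a + 1) + (b + a));  cost 16 ≤ 16, done

((a + 1) + (b + a))   [cost 16]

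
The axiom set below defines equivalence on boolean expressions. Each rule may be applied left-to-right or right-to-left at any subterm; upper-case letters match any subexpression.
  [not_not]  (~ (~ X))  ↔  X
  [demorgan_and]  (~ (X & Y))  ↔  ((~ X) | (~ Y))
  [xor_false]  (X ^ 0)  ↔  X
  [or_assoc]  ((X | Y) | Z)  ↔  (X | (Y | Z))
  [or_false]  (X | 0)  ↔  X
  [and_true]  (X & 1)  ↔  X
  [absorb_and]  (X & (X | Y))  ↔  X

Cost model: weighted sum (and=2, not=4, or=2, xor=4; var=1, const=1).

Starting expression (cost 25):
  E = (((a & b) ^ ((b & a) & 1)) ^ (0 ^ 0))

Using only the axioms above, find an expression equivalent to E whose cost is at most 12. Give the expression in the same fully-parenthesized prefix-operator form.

1. [xor_false →] (0 ^ 0)  →  0;  E = (((a & b) ^ ((b & a) & 1)) ^ 0)
2. [xor_false →] (((a & b) ^ ((b & a) & 1)) ^ 0)  →  ((a & b) ^ ((b & a) & 1))
3. [and_true →] ((b & a) & 1)  →  (b & a);  cost 12 ≤ 12, done

((a & b) ^ (b & a))   [cost 12]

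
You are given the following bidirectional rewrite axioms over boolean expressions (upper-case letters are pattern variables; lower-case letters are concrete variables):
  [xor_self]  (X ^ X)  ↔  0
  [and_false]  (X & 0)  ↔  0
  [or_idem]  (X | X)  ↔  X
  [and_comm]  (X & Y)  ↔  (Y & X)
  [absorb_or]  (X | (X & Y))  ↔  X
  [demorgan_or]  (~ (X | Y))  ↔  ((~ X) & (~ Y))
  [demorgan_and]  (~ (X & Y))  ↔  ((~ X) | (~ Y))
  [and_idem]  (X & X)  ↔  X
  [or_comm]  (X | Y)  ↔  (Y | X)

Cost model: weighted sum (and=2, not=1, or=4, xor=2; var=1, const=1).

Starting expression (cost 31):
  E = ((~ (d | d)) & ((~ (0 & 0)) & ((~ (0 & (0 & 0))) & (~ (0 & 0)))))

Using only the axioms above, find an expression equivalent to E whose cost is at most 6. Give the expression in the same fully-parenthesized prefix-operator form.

((~ d) & (~ 0))   [cost 6]

1. [and_idem →] (0 & 0)  →  0;  E = ((~ (d | d)) & ((~ (0 & 0)) & ((~ (0 & 0)) & (~ (0 & 0)))))
2. [and_comm →] ((~ (0 & 0)) & ((~ (0 & 0)) & (~ (0 & 0))))  →  (((~ (0 & 0)) & (~ (0 & 0))) & (~ (0 & 0)));  E = ((~ (d | d)) & (((~ (0 & 0)) & (~ (0 & 0))) & (~ (0 & 0))))
3. [and_idem →] ((~ (0 & 0)) & (~ (0 & 0)))  →  (~ (0 & 0));  E = ((~ (d | d)) & ((~ (0 & 0)) & (~ (0 & 0))))
4. [demorgan_or →] (~ (d | d))  →  ((~ d) & (~ d));  E = (((~ d) & (~ d)) & ((~ (0 & 0)) & (~ (0 & 0))))
5. [and_idem →] ((~ (0 & 0)) & (~ (0 & 0)))  →  (~ (0 & 0));  E = (((~ d) & (~ d)) & (~ (0 & 0)))
6. [demorgan_and →] (~ (0 & 0))  →  ((~ 0) | (~ 0));  E = (((~ d) & (~ d)) & ((~ 0) | (~ 0)))
7. [and_idem →] ((~ d) & (~ d))  →  (~ d);  E = ((~ d) & ((~ 0) | (~ 0)))
8. [or_idem →] ((~ 0) | (~ 0))  →  (~ 0);  cost 6 ≤ 6, done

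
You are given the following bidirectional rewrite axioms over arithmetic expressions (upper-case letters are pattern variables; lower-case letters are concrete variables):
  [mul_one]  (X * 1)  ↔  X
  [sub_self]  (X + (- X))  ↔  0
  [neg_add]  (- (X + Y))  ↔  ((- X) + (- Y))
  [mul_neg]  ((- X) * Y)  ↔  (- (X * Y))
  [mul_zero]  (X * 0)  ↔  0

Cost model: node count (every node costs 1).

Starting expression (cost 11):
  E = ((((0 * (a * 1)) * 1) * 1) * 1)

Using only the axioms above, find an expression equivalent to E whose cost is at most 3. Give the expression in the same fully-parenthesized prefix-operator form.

step 1: mul_one (→) rewrites (((0 * (a * 1)) * 1) * 1) into ((0 * (a * 1)) * 1), now (((0 * (a * 1)) * 1) * 1)
step 2: mul_one (→) rewrites (a * 1) into a, now (((0 * a) * 1) * 1)
step 3: mul_one (→) rewrites ((0 * a) * 1) into (0 * a), now ((0 * a) * 1)
step 4: mul_one (→) rewrites ((0 * a) * 1) into (0 * a), reaching cost 3 (bound 3)

(0 * a)   [cost 3]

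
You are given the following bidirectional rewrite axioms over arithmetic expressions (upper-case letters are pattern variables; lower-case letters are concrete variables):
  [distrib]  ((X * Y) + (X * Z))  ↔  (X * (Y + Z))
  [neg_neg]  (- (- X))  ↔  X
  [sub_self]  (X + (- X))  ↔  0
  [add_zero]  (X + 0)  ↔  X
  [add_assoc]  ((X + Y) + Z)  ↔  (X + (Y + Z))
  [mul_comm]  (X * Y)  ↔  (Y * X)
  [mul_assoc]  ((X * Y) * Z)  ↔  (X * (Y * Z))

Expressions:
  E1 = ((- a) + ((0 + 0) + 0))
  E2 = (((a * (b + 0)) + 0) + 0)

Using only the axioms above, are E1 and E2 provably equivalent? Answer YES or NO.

Every axiom is a valid identity, so a rewrite proof would force E1 and E2 to agree under every assignment.
At a=1, b=0: E1 = -1 but E2 = 0; they differ, so no derivation exists.

NO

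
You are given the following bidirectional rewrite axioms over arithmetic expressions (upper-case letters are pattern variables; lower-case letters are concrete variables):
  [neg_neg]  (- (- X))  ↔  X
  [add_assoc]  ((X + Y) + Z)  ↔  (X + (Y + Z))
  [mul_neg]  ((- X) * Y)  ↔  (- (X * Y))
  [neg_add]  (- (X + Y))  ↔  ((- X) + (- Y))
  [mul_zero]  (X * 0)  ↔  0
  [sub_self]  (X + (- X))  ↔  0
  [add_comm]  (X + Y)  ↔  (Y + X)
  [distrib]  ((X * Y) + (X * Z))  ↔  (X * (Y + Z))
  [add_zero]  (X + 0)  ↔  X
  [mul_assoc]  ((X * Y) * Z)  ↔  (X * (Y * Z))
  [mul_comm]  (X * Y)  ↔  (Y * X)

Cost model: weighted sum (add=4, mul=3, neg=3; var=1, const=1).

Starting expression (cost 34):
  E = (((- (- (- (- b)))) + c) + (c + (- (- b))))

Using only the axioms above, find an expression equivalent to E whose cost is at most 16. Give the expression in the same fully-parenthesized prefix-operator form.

((b + c) + (c + b))   [cost 16]

step 1: neg_neg (→) rewrites (- (- b)) into b, now (((- (- b)) + c) + (c + (- (- b))))
step 2: neg_neg (→) rewrites (- (- b)) into b, now ((b + c) + (c + (- (- b))))
step 3: neg_neg (→) rewrites (- (- b)) into b, reaching cost 16 (bound 16)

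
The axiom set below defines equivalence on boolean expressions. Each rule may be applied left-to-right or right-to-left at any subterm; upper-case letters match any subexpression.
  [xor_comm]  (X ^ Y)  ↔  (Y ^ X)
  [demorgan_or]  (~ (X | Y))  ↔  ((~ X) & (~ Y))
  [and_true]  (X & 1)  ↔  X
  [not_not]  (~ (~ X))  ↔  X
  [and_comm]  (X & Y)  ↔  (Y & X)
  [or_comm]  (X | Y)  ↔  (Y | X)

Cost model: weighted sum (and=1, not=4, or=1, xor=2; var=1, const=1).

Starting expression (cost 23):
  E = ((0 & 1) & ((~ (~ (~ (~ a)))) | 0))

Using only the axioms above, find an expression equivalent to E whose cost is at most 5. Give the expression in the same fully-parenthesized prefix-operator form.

step 1: and_true (→) rewrites (0 & 1) into 0, now (0 & ((~ (~ (~ (~ a)))) | 0))
step 2: not_not (→) rewrites (~ (~ (~ (~ a)))) into (~ (~ a)), now (0 & ((~ (~ a)) | 0))
step 3: not_not (→) rewrites (~ (~ a)) into a, reaching cost 5 (bound 5)

(0 & (a | 0))   [cost 5]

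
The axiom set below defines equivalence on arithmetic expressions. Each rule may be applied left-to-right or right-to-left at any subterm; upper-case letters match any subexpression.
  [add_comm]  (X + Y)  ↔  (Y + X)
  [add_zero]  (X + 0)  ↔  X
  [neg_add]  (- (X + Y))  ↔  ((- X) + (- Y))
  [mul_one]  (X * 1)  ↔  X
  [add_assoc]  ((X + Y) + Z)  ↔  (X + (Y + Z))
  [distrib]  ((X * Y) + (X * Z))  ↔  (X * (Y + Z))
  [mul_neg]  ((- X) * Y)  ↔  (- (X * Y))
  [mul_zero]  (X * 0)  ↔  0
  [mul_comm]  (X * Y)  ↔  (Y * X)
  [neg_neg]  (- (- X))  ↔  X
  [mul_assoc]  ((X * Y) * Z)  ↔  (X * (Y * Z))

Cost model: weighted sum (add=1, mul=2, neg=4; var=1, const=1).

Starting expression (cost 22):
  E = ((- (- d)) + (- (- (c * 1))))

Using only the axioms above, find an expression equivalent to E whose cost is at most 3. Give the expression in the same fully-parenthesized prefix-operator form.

step 1: neg_neg (→) rewrites (- (- (c * 1))) into (c * 1), now ((- (- d)) + (c * 1))
step 2: neg_neg (→) rewrites (- (- d)) into d, now (d + (c * 1))
step 3: mul_one (→) rewrites (c * 1) into c, reaching cost 3 (bound 3)

(d + c)   [cost 3]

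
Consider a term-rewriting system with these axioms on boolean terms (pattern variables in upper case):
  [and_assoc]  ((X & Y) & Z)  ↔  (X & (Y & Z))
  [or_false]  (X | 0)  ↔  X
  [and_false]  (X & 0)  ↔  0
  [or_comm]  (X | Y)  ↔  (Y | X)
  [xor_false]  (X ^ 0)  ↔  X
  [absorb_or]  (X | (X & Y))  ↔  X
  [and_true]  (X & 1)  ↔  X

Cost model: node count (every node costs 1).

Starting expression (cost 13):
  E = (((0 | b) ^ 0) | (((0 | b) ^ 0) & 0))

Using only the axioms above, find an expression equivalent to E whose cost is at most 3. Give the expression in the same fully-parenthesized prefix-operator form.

(b | 0)   [cost 3]

1. [absorb_or →] (((0 | b) ^ 0) | (((0 | b) ^ 0) & 0))  →  ((0 | b) ^ 0)
2. [or_comm →] (0 | b)  →  (b | 0);  E = ((b | 0) ^ 0)
3. [xor_false →] ((b | 0) ^ 0)  →  (b | 0);  cost 3 ≤ 3, done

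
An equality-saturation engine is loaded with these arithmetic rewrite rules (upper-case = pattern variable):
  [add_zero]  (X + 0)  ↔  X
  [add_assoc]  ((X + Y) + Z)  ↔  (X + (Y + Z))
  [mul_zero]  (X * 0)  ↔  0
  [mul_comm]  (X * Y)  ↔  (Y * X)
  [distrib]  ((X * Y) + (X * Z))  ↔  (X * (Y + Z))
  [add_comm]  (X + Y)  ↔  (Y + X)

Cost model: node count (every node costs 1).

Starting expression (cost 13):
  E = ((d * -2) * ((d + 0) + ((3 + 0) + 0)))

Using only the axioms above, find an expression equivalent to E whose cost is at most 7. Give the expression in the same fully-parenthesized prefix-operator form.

1. [add_zero →] (d + 0)  →  d;  E = ((d * -2) * (d + ((3 + 0) + 0)))
2. [add_zero →] (3 + 0)  →  3;  E = ((d * -2) * (d + (3 + 0)))
3. [add_zero →] (3 + 0)  →  3;  cost 7 ≤ 7, done

((d * -2) * (d + 3))   [cost 7]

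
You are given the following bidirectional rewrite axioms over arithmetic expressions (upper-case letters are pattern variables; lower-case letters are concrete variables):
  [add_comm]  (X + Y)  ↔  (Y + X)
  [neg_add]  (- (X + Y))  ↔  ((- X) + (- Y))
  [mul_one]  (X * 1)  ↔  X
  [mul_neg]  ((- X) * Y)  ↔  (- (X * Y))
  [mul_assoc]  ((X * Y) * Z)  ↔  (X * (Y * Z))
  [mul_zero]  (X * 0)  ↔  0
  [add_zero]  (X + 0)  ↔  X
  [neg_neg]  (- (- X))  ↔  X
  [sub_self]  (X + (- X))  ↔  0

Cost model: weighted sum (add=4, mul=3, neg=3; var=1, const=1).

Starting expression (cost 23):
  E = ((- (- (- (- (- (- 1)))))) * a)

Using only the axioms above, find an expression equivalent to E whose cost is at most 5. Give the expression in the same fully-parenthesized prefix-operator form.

(1 * a)   [cost 5]

(1) (- (- (- (- (- (- 1))))))  =[neg_neg →]=  (- (- (- (- 1))))    ⊢ ((- (- (- (- 1)))) * a)
(2) (- (- (- (- 1))))  =[neg_neg →]=  (- (- 1))    ⊢ ((- (- 1)) * a)
(3) (- (- 1))  =[neg_neg →]=  1    ⊢ cost 5, within 5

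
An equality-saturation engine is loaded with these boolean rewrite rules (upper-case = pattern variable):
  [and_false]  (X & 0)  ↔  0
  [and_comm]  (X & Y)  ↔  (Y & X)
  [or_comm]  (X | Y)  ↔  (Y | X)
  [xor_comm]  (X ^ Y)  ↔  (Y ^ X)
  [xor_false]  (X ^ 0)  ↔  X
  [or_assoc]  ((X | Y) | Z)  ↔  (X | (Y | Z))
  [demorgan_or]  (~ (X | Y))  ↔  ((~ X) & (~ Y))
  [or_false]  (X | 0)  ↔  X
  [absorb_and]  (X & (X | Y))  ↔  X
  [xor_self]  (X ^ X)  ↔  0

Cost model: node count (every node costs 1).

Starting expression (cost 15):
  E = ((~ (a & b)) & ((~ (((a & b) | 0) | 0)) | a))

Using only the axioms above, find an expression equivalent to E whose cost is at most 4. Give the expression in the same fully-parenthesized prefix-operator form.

(~ (a & b))   [cost 4]

1. [or_false →] (((a & b) | 0) | 0)  →  ((a & b) | 0);  E = ((~ (a & b)) & ((~ ((a & b) | 0)) | a))
2. [or_false →] ((a & b) | 0)  →  (a & b);  E = ((~ (a & b)) & ((~ (a & b)) | a))
3. [absorb_and →] ((~ (a & b)) & ((~ (a & b)) | a))  →  (~ (a & b));  cost 4 ≤ 4, done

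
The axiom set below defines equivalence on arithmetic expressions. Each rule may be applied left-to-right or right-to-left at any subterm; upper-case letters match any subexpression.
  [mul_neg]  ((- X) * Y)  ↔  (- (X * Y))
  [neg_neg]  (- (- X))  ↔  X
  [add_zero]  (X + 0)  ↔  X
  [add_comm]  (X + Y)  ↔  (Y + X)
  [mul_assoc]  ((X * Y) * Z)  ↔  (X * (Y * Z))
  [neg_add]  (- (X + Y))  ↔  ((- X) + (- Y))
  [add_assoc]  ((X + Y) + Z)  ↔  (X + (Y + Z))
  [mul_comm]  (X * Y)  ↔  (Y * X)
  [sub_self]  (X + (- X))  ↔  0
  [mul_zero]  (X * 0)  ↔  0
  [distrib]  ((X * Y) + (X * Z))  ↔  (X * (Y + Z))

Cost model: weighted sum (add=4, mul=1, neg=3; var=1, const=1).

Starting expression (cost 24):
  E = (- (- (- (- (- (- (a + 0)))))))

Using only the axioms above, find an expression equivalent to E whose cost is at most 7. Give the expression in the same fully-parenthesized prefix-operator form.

1. [neg_neg →] (- (- (a + 0)))  →  (a + 0);  E = (- (- (- (- (a + 0)))))
2. [neg_neg →] (- (- (- (- (a + 0)))))  →  (- (- (a + 0)))
3. [add_zero →] (a + 0)  →  a;  cost 7 ≤ 7, done

(- (- a))   [cost 7]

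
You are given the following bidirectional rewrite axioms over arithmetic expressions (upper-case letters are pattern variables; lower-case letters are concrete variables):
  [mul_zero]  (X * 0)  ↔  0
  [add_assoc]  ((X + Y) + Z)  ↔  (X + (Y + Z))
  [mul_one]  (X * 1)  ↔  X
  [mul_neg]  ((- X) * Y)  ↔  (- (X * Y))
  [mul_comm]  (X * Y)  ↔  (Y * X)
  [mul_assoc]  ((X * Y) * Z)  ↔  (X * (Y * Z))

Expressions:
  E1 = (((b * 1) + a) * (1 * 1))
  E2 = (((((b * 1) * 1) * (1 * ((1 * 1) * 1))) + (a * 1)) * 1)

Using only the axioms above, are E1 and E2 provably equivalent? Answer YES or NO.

1. [mul_one →] (1 * 1)  →  1;  E1 = (((b * 1) + a) * 1)
2. [mul_one ←] b  →  (b * 1);  E1 = ((((b * 1) * 1) + a) * 1)
3. [mul_one ←] 1  →  (1 * 1);  E1 = ((((b * 1) * (1 * 1)) + a) * 1)
4. [mul_one ←] 1  →  (1 * 1);  E1 = ((((b * 1) * (1 * (1 * 1))) + a) * 1)
5. [mul_one ←] a  →  (a * 1);  E1 = ((((b * 1) * (1 * (1 * 1))) + (a * 1)) * 1)
6. [mul_one ←] b  →  (b * 1);  E1 = (((((b * 1) * 1) * (1 * (1 * 1))) + (a * 1)) * 1)
7. [mul_one ←] (1 * 1)  →  ((1 * 1) * 1);  this is E2

YES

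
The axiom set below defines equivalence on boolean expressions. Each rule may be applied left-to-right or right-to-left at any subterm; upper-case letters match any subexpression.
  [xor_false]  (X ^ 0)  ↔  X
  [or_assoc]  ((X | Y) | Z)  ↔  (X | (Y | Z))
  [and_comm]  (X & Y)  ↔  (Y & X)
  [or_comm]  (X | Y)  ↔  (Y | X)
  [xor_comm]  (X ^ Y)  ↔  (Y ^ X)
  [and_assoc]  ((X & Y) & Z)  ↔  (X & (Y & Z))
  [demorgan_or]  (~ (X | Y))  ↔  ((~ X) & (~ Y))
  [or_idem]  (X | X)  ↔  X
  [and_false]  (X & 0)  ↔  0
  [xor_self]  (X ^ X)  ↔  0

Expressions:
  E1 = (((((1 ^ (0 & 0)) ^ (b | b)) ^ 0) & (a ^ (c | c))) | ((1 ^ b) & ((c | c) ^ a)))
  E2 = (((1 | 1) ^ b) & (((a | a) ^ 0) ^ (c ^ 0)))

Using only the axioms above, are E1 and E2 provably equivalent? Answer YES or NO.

(1) (0 & 0)  =[and_false →]=  0    ⊢ (((((1 ^ 0) ^ (b | b)) ^ 0) & (a ^ (c | c))) | ((1 ^ b) & ((c | c) ^ a)))
(2) (((1 ^ 0) ^ (b | b)) ^ 0)  =[xor_false →]=  ((1 ^ 0) ^ (b | b))    ⊢ ((((1 ^ 0) ^ (b | b)) & (a ^ (c | c))) | ((1 ^ b) & ((c | c) ^ a)))
(3) (c | c)  =[or_idem →]=  c    ⊢ ((((1 ^ 0) ^ (b | b)) & (a ^ c)) | ((1 ^ b) & ((c | c) ^ a)))
(4) (1 ^ 0)  =[xor_false →]=  1    ⊢ (((1 ^ (b | b)) & (a ^ c)) | ((1 ^ b) & ((c | c) ^ a)))
(5) (c | c)  =[or_idem →]=  c    ⊢ (((1 ^ (b | b)) & (a ^ c)) | ((1 ^ b) & (c ^ a)))
(6) (b | b)  =[or_idem →]=  b    ⊢ (((1 ^ b) & (a ^ c)) | ((1 ^ b) & (c ^ a)))
(7) (c ^ a)  =[xor_comm →]=  (a ^ c)    ⊢ (((1 ^ b) & (a ^ c)) | ((1 ^ b) & (a ^ c)))
(8) (((1 ^ b) & (a ^ c)) | ((1 ^ b) & (a ^ c)))  =[or_idem →]=  ((1 ^ b) & (a ^ c))
(9) c  =[xor_false ←]=  (c ^ 0)    ⊢ ((1 ^ b) & (a ^ (c ^ 0)))
(10) a  =[xor_false ←]=  (a ^ 0)    ⊢ ((1 ^ b) & ((a ^ 0) ^ (c ^ 0)))
(11) 1  =[or_idem ←]=  (1 | 1)    ⊢ (((1 | 1) ^ b) & ((a ^ 0) ^ (c ^ 0)))
(12) a  =[or_idem ←]=  (a | a)    ⊢ E2

YES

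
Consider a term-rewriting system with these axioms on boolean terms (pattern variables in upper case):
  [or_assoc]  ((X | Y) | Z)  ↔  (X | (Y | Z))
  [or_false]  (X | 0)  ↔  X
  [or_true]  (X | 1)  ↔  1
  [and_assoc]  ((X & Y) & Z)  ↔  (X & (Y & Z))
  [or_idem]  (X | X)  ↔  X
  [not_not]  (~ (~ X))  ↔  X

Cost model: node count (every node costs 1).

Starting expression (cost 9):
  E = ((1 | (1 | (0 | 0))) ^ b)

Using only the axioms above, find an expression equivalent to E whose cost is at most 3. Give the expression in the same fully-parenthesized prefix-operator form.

1. [or_idem →] (0 | 0)  →  0;  E = ((1 | (1 | 0)) ^ b)
2. [or_false →] (1 | 0)  →  1;  E = ((1 | 1) ^ b)
3. [or_true →] (1 | 1)  →  1;  cost 3 ≤ 3, done

(1 ^ b)   [cost 3]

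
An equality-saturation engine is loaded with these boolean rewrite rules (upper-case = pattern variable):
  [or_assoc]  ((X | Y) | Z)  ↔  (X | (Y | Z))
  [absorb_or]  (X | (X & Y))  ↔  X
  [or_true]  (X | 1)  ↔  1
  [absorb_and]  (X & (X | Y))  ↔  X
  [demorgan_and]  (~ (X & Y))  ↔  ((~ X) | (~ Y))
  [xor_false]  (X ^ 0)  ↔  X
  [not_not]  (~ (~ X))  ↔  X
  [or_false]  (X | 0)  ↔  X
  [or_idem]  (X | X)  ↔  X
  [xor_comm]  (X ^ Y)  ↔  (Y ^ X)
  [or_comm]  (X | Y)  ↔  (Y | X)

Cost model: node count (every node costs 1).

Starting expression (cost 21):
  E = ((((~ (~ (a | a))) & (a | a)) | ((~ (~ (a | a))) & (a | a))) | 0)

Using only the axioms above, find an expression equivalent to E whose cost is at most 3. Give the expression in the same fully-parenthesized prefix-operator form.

step 1: or_idem (→) rewrites (((~ (~ (a | a))) & (a | a)) | ((~ (~ (a | a))) & (a | a))) into ((~ (~ (a | a))) & (a | a)), now (((~ (~ (a | a))) & (a | a)) | 0)
step 2: or_idem (→) rewrites (a | a) into a, now (((~ (~ a)) & (a | a)) | 0)
step 3: not_not (→) rewrites (~ (~ a)) into a, now ((a & (a | a)) | 0)
step 4: absorb_and (→) rewrites (a & (a | a)) into a, reaching cost 3 (bound 3)

(a | 0)   [cost 3]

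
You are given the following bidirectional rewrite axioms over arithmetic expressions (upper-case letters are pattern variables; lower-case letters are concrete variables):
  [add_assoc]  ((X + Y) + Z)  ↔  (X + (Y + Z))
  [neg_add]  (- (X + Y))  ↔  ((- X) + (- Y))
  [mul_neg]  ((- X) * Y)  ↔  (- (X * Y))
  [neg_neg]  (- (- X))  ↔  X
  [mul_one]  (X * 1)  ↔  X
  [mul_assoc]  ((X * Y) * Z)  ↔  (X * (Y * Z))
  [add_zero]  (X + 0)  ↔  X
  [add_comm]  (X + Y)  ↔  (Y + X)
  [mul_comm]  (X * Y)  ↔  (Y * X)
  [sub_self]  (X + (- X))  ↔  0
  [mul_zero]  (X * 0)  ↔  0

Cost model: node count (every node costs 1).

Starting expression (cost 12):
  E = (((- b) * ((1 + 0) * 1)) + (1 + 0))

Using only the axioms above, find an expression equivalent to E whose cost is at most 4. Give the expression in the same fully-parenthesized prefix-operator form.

((- b) + 1)   [cost 4]

1. [mul_one →] ((1 + 0) * 1)  →  (1 + 0);  E = (((- b) * (1 + 0)) + (1 + 0))
2. [add_zero →] (1 + 0)  →  1;  E = (((- b) * (1 + 0)) + 1)
3. [add_zero →] (1 + 0)  →  1;  E = (((- b) * 1) + 1)
4. [mul_one →] ((- b) * 1)  →  (- b);  cost 4 ≤ 4, done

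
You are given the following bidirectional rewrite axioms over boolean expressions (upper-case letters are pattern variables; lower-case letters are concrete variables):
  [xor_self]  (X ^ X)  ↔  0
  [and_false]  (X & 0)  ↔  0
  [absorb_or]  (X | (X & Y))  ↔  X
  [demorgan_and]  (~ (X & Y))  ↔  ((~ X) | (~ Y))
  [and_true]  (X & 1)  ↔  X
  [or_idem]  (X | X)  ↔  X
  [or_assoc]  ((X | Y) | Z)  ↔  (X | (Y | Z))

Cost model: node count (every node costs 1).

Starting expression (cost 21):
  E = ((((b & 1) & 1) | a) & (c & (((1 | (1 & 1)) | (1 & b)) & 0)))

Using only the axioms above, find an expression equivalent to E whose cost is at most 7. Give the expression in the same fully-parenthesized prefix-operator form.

1. [absorb_or →] (1 | (1 & 1))  →  1;  E = ((((b & 1) & 1) | a) & (c & ((1 | (1 & b)) & 0)))
2. [absorb_or →] (1 | (1 & b))  →  1;  E = ((((b & 1) & 1) | a) & (c & (1 & 0)))
3. [and_false →] (1 & 0)  →  0;  E = ((((b & 1) & 1) | a) & (c & 0))
4. [and_true →] ((b & 1) & 1)  →  (b & 1);  E = (((b & 1) | a) & (c & 0))
5. [and_true →] (b & 1)  →  b;  cost 7 ≤ 7, done

((b | a) & (c & 0))   [cost 7]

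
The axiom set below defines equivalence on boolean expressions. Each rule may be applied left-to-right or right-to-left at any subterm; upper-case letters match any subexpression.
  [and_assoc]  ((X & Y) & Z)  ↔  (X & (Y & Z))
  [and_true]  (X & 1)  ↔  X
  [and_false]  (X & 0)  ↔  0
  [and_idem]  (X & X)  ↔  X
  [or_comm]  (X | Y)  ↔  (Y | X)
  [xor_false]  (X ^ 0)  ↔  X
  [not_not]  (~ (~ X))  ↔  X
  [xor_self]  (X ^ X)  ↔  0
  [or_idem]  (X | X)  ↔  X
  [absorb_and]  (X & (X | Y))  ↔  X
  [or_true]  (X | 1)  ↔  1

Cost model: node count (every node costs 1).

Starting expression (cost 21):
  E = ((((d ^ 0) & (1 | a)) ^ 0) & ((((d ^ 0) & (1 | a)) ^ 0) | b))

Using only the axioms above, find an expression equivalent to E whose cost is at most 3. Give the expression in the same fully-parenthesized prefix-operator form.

step 1: absorb_and (→) rewrites ((((d ^ 0) & (1 | a)) ^ 0) & ((((d ^ 0) & (1 | a)) ^ 0) | b)) into (((d ^ 0) & (1 | a)) ^ 0)
step 2: xor_false (→) rewrites (((d ^ 0) & (1 | a)) ^ 0) into ((d ^ 0) & (1 | a))
step 3: xor_false (→) rewrites (d ^ 0) into d, now (d & (1 | a))
step 4: or_comm (→) rewrites (1 | a) into (a | 1), now (d & (a | 1))
step 5: or_true (→) rewrites (a | 1) into 1, reaching cost 3 (bound 3)

(d & 1)   [cost 3]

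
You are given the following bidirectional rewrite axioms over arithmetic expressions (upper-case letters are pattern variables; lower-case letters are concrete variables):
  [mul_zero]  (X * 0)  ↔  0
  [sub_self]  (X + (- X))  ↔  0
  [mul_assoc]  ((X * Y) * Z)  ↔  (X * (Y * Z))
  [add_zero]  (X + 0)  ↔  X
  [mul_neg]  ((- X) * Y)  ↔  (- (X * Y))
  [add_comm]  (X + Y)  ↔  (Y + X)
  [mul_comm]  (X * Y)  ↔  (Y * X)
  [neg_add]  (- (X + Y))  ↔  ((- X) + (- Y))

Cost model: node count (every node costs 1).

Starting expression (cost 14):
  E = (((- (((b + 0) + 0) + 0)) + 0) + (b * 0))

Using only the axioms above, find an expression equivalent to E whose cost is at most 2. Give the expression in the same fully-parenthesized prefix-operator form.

step 1: add_zero (→) rewrites (b + 0) into b, now (((- ((b + 0) + 0)) + 0) + (b * 0))
step 2: mul_zero (→) rewrites (b * 0) into 0, now (((- ((b + 0) + 0)) + 0) + 0)
step 3: add_zero (→) rewrites ((- ((b + 0) + 0)) + 0) into (- ((b + 0) + 0)), now ((- ((b + 0) + 0)) + 0)
step 4: add_zero (→) rewrites ((- ((b + 0) + 0)) + 0) into (- ((b + 0) + 0))
step 5: add_zero (→) rewrites (b + 0) into b, now (- (b + 0))
step 6: add_zero (→) rewrites (b + 0) into b, reaching cost 2 (bound 2)

(- b)   [cost 2]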